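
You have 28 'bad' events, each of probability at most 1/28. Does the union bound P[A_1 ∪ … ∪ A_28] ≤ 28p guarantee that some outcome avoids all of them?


Union bound: P[∪_{i=1}^{28} A_i] ≤ Σ_i P[A_i] ≤ 28·p = 28·(1/28) = 1.
Numerically: 1 ≈ 1.00000.
Is 1 < 1? NO.
Since the bound 1 is ≥ 1, the union bound is uninformative here; it does NOT by itself certify existence.

28·p = 1 ≈ 1.00000; existence NOT certified by the union bound.


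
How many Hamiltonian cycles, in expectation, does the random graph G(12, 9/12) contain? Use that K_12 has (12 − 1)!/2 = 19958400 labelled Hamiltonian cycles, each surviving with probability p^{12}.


K_12 has (12 − 1)!/2 = 19958400 labelled Hamiltonian cycles.
For each such Hamiltonian cycle H, let X_H = 1 if all 12 edges of H are present in G. Then P[X_H = 1] = p^{12} = (3/4)^{12} = 531441/16777216.
By linearity: E[X] = Σ_H E[X_H] = 19958400 · p^{12} = 19958400 · 531441/16777216 = 82864937925/131072.
Numerically: E[X] ≈ 632209.

E[X] = 19958400 · (3/4)^{12} = 82864937925/131072 ≈ 632209.


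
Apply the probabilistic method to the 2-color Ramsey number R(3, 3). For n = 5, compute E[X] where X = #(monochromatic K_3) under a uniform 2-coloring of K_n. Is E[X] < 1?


E[X] = C(5, 3) · 2^{1 − 3} = 10 · 2^{−2} = 10/4.
As a reduced fraction: E[X] = 5/2 ≈ 2.500.
Is E[X] < 1? NO.
Since E[X] ≥ 1, the first-moment bound is inconclusive at n = 5; it does NOT by itself certify R(3, 3) > 5.

E[X] = 5/2 ≈ 2.500; E[X] ≥ 1; first-moment method inconclusive here.


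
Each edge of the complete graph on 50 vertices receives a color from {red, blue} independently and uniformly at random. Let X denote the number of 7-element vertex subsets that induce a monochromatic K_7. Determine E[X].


Let X = Σ_S X_S over the C(50, 7) = 99884400 subsets S of size 7, where X_S = 1 if the K_7 on S is monochromatic.
For a fixed S, the K_7 on S has C(7, 2) = 21 edges. P[all 21 edges red] = (1/2)^21, and likewise for blue, so P[monochromatic] = 2·(1/2)^21 = 2^{1 − 21} = 1/1048576.
By linearity: E[X] = C(50, 7) · 2^{1 − 21} = 99884400 · 1/1048576 = 6242775/65536.
Numerically: E[X] ≈ 95.257187.

E[X] = C(50,7)·2^(1−C(7,2)) = 6242775/65536 ≈ 95.257187.


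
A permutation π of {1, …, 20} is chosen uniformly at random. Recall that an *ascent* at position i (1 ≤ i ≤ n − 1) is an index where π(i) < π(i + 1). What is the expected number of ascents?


Write X = Σ X_I over i = 1, …, 19, with X_I the indicator of one ascent.
There are 19 indicators.
For each fixed i, the pair (π(i), π(i+1)) is a uniformly random ordered pair of distinct values from {1, …, 20}; by symmetry P[π(i) < π(i+1)] = 1/2.
By linearity: E[X] = 19 · (1/2) = (20 − 1) · (1/2) = 19/2 ≈ 9.500.

E[X] = 19/2 = 9.500.


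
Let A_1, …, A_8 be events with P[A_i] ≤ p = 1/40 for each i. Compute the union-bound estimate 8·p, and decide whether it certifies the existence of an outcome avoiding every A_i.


Union bound: P[∪_{i=1}^{8} A_i] ≤ Σ_i P[A_i] ≤ 8·p = 8·(1/40) = 1/5.
Numerically: 1/5 ≈ 0.200.
Is 1/5 < 1? YES.
Since P[∪ A_i] ≤ 1/5 < 1, the complement has P[∩ A_i^c] ≥ 1 − 1/5 = 4/5 > 0, so some outcome avoids every A_i.

8·p = 1/5 ≈ 0.200; existence CERTIFIED by the union bound.


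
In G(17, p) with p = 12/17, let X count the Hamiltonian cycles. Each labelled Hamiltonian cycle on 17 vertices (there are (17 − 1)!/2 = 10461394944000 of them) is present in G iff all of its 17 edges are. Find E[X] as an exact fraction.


K_17 has (17 − 1)!/2 = 10461394944000 labelled Hamiltonian cycles.
For each such Hamiltonian cycle H, let X_H = 1 if all 17 edges of H are present in G. Then P[X_H = 1] = p^{17} = (12/17)^{17} = 2218611106740436992/827240261886336764177.
By linearity of expectation: E[X] = Σ_H E[X_H] = 10461394944000 · p^{17} = 10461394944000 · 2218611106740436992/827240261886336764177 = 23209767014756651868459368448000/827240261886336764177.
Numerically: E[X] ≈ 2.806e+10.

E[X] = 10461394944000 · (12/17)^{17} = 23209767014756651868459368448000/827240261886336764177 ≈ 2.806e+10.


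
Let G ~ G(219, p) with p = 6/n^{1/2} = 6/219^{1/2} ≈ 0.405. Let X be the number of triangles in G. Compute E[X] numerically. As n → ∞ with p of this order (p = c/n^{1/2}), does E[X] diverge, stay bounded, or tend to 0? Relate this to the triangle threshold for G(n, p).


Number of potential triangles: C(219, 3) = 1726669.
Each occurs with probability p³ ≈ (0.405)³ ≈ 6.66481e-02.
By linearity: E[X] = C(219, 3)·p³ ≈ 1726669 · 6.66481e-02 ≈ 115079.157.
Since α = 1/2 < 1, p = c/n^{1/2} ≫ 1/n is above the triangle threshold p ~ 1/n. Asymptotically E[X] ~ (c³/6)·n^{3(1−α)} = (6³/6)·n^{1.5} → ∞; triangles are abundant w.h.p.

E[X] ≈ 115079.157; in regime p = Θ(1/n^{1/2}) E[X] diverges (above the triangle threshold p ~ 1/n).


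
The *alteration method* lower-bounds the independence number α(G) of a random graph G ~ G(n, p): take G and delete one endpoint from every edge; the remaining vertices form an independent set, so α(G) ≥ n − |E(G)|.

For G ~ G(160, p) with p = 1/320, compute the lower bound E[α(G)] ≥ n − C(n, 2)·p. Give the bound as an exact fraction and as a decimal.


E[|E(G)|] = C(160, 2)·p = 12720 · (1/320) = 159/4.
E[α(G)] ≥ n − E[|E(G)|] = 160 − 159/4 = 481/4.
Numerically: ≈ 120.2500.
(This is only a lower bound; the true E[α(G)] may be larger.)

E[α(G)] ≥ 481/4 ≈ 120.2500.


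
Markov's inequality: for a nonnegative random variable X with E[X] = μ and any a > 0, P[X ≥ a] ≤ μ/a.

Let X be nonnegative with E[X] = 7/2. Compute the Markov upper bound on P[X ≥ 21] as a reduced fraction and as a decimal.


μ = E[X] = 7/2, a = 21.
Markov: P[X ≥ 21] ≤ μ/a = (7/2)/21 = 1/6.
Numerically: ≈ 0.1667.
(Since a = 21 > μ = 3.5000, the bound 1/6 is < 1 and informative.)

P[X ≥ 21] ≤ 1/6 ≈ 0.1667.


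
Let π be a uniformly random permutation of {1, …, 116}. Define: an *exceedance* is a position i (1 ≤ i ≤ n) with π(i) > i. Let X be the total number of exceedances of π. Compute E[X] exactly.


Write X = Σ_{i=1}^{116} X_i, where X_i = 1_{π(i) > i}.
For each fixed i, π(i) is uniform over {1, …, 116} (marginal of a uniform permutation), so P[π(i) > i] = (n − i)/n. Summing: Σ_{i=1}^{116} (n − i)/n = (0 + 1 + … + 115)/116 = 116(116 − 1)/(2·116) = (116 − 1)/2.
Hence E[X] = Σ_{i=1}^{116} (116 − i)/116 = 115/2 ≈ 57.50000.

E[X] = 115/2 = 57.50000.


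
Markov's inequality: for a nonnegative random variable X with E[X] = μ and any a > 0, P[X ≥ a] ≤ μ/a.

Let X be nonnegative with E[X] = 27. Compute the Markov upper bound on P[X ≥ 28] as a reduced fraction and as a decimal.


μ = E[X] = 27, a = 28.
Markov: P[X ≥ 28] ≤ μ/a = (27)/28 = 27/28.
Numerically: ≈ 0.964.
(Since a = 28 > μ = 27.000, the bound 27/28 is < 1 and informative.)

P[X ≥ 28] ≤ 27/28 ≈ 0.964.


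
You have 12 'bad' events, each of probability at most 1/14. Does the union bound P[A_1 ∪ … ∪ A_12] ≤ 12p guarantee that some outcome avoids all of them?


Union bound: P[∪_{i=1}^{12} A_i] ≤ Σ_i P[A_i] ≤ 12·p = 12·(1/14) = 6/7.
Numerically: 6/7 ≈ 0.8571429.
Is 6/7 < 1? YES.
Since P[∪ A_i] ≤ 6/7 < 1, the complement has P[∩ A_i^c] ≥ 1 − 6/7 = 1/7 > 0, so some outcome avoids every A_i.

12·p = 6/7 ≈ 0.8571429; existence CERTIFIED by the union bound.


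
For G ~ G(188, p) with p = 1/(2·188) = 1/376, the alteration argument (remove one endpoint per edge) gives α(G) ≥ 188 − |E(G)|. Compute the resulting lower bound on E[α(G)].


E[|E(G)|] = C(188, 2)·p = 17578 · (1/376) = 187/4.
E[α(G)] ≥ n − E[|E(G)|] = 188 − 187/4 = 565/4.
Numerically: ≈ 141.25000.
(This is only a lower bound; the true E[α(G)] may be larger.)

E[α(G)] ≥ 565/4 ≈ 141.25000.


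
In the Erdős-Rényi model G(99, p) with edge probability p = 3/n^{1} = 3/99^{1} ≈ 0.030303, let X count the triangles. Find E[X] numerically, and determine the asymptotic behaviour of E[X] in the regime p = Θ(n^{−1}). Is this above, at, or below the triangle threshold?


Number of potential triangles: C(99, 3) = 156849.
Each occurs with probability p³ ≈ (0.030303)³ ≈ 2.7826474e-05.
By linearity: E[X] = C(99, 3)·p³ ≈ 156849 · 2.7826474e-05 ≈ 4.36455.
Here α = 1, so p = 3/n is exactly at the triangle threshold p ~ 1/n. Asymptotically E[X] → c³/6 = 3³/6 = 9/2 ≈ 4.50000, a bounded constant. In this regime the triangle count is asymptotically Poisson(c³/6).

E[X] ≈ 4.36455; in regime p = Θ(1/n^{1}) E[X] stays bounded (at the triangle threshold p ~ 1/n).


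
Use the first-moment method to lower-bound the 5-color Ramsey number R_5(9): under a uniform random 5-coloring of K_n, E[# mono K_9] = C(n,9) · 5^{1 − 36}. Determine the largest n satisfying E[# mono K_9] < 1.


We need C(n, 9) · 5^{1 − 36} < 1, i.e. C(n, 9) < 5^{36 − 1} = 2910383045673370361328125.
Check values of n near the boundary:
  n = 2167: C(2167, 9) = 2855899084841489792706810; 2855899084841489792706810 < 2910383045673370361328125? YES
  n = 2168: C(2168, 9) = 2867804175977929537095120; 2867804175977929537095120 < 2910383045673370361328125? YES
  n = 2169: C(2169, 9) = 2879753360044504243499683; 2879753360044504243499683 < 2910383045673370361328125? YES
  n = 2170: C(2170, 9) = 2891746779868845075610510; 2891746779868845075610510 < 2910383045673370361328125? YES
  n = 2171: C(2171, 9) = 2903784578674959601827205; 2903784578674959601827205 < 2910383045673370361328125? YES
  n = 2172: C(2172, 9) = 2915866900084148060642020; 2915866900084148060642020 < 2910383045673370361328125? NO
  n = 2173: C(2173, 9) = 2927993888115921319674265; 2927993888115921319674265 < 2910383045673370361328125? NO
The largest n with C(n, 9) < 2910383045673370361328125 is n = 2171 (where E[X] = 580756915734991920365441/582076609134674072265625 ≈ 0.997733). Hence R_5(9) > 2171, i.e. R_5(9) ≥ 2172.

Largest n = 2171; hence R_5(9) > 2171.


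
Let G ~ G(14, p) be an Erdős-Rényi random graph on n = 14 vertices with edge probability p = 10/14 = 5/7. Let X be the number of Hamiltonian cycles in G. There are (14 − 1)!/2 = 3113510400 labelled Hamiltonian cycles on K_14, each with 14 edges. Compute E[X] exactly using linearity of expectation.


K_14 has (14 − 1)!/2 = 3113510400 labelled Hamiltonian cycles.
For each such Hamiltonian cycle H, let X_H = 1 if all 14 edges of H are present in G. Then P[X_H = 1] = p^{14} = (5/7)^{14} = 6103515625/678223072849.
Summing the indicators: E[X] = Σ_H E[X_H] = 3113510400 · p^{14} = 3113510400 · 6103515625/678223072849 = 2714765625000000000/96889010407.
Numerically: E[X] ≈ 2.80193e+07.

E[X] = 3113510400 · (5/7)^{14} = 2714765625000000000/96889010407 ≈ 2.80193e+07.


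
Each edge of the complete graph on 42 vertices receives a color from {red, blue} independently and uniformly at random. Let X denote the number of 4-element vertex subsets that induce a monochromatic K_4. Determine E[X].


Let X = Σ_S X_S over the C(42, 4) = 111930 subsets S of size 4, where X_S = 1 if the K_4 on S is monochromatic.
For a fixed S, the K_4 on S has C(4, 2) = 6 edges. P[all 6 edges red] = (1/2)^6, and likewise for blue, so P[monochromatic] = 2·(1/2)^6 = 2^{1 − 6} = 1/32.
By linearity: E[X] = C(42, 4) · 2^{1 − 6} = 111930 · 1/32 = 55965/16.
Numerically: E[X] ≈ 3497.81250.

E[X] = C(42,4)·2^(1−C(4,2)) = 55965/16 ≈ 3497.81250.


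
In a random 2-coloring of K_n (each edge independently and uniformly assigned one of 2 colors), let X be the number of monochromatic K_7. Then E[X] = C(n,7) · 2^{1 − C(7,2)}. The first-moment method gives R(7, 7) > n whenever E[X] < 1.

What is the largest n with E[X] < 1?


We need C(n, 7) · 2^{1 − 21} < 1, i.e. C(n, 7) < 2^{21 − 1} = 1048576.
Check values of n near the boundary:
  n = 25: C(25, 7) = 480700; 480700 < 1048576? YES
  n = 26: C(26, 7) = 657800; 657800 < 1048576? YES
  n = 27: C(27, 7) = 888030; 888030 < 1048576? YES
  n = 28: C(28, 7) = 1184040; 1184040 < 1048576? NO
The largest n with C(n, 7) < 1048576 is n = 27 (where E[X] = 444015/524288 ≈ 0.8468914). Hence R(7, 7) > 27, i.e. R(7, 7) ≥ 28.

Largest n = 27; hence R(7, 7) > 27.


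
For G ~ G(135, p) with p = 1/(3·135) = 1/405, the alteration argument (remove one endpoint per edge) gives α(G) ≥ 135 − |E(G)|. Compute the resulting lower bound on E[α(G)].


E[|E(G)|] = C(135, 2)·p = 9045 · (1/405) = 67/3.
E[α(G)] ≥ n − E[|E(G)|] = 135 − 67/3 = 338/3.
Numerically: ≈ 112.666667.
(This is only a lower bound; the true E[α(G)] may be larger.)

E[α(G)] ≥ 338/3 ≈ 112.666667.


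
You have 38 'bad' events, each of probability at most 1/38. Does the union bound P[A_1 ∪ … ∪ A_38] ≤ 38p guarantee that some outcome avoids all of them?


Union bound: P[∪_{i=1}^{38} A_i] ≤ Σ_i P[A_i] ≤ 38·p = 38·(1/38) = 1.
Numerically: 1 ≈ 1.0000000.
Is 1 < 1? NO.
Since the bound 1 is ≥ 1, the union bound is uninformative here; it does NOT by itself certify existence.

38·p = 1 ≈ 1.0000000; existence NOT certified by the union bound.


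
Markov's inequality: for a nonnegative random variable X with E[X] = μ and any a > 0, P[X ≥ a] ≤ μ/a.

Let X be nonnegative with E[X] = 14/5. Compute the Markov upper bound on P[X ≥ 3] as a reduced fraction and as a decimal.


μ = E[X] = 14/5, a = 3.
Markov: P[X ≥ 3] ≤ μ/a = (14/5)/3 = 14/15.
Numerically: ≈ 0.93333.
(Since a = 3 > μ = 2.80000, the bound 14/15 is < 1 and informative.)

P[X ≥ 3] ≤ 14/15 ≈ 0.93333.


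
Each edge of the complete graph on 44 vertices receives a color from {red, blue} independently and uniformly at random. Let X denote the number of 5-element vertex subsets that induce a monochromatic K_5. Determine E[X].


Let X = Σ_S X_S over the C(44, 5) = 1086008 subsets S of size 5, where X_S = 1 if the K_5 on S is monochromatic.
For a fixed S, the K_5 on S has C(5, 2) = 10 edges. P[all 10 edges red] = (1/2)^10, and likewise for blue, so P[monochromatic] = 2·(1/2)^10 = 2^{1 − 10} = 1/512.
By linearity: E[X] = C(44, 5) · 2^{1 − 10} = 1086008 · 1/512 = 135751/64.
Numerically: E[X] ≈ 2121.109.

E[X] = C(44,5)·2^(1−C(5,2)) = 135751/64 ≈ 2121.109.


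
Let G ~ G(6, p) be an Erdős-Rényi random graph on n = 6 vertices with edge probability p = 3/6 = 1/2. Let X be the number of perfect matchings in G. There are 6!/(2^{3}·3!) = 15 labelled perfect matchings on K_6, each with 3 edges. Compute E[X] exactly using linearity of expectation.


K_6 has 6!/(2^{3}·3!) = 15 labelled perfect matchings.
For each such perfect matching H, let X_H = 1 if all 3 edges of H are present in G. Then P[X_H = 1] = p^{3} = (1/2)^{3} = 1/8.
Summing the indicators: E[X] = Σ_H E[X_H] = 15 · p^{3} = 15 · 1/8 = 15/8.
Numerically: E[X] ≈ 1.875.

E[X] = 15 · (1/2)^{3} = 15/8 ≈ 1.875.


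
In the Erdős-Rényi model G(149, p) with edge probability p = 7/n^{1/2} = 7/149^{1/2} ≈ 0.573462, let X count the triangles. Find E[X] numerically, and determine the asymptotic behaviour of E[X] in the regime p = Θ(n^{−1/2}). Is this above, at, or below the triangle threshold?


Number of potential triangles: C(149, 3) = 540274.
Each occurs with probability p³ ≈ (0.573462)³ ≈ 1.88588288e-01.
By linearity: E[X] = C(149, 3)·p³ ≈ 540274 · 1.88588288e-01 ≈ 101889.348572.
Since α = 1/2 < 1, p = c/n^{1/2} ≫ 1/n is above the triangle threshold p ~ 1/n. Asymptotically E[X] ~ (c³/6)·n^{3(1−α)} = (7³/6)·n^{1.5} → ∞; triangles are abundant w.h.p.

E[X] ≈ 101889.348572; in regime p = Θ(1/n^{1/2}) E[X] diverges (above the triangle threshold p ~ 1/n).


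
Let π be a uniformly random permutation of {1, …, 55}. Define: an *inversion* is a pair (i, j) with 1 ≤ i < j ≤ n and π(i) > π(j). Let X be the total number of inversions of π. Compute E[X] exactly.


Write X = Σ X_I over the C(55, 2) = 1485 pairs i < j, with X_I the indicator of one inversion.
There are 1485 indicators.
For each fixed pair i < j, the values π(i) and π(j) are two distinct elements of {1, …, 55} in uniformly random order; by symmetry P[π(i) > π(j)] = 1/2.
By linearity: E[X] = 1485 · (1/2) = C(55, 2) · (1/2) = 1485/2 = 1485/2 ≈ 742.500.

E[X] = 1485/2 = 742.500.


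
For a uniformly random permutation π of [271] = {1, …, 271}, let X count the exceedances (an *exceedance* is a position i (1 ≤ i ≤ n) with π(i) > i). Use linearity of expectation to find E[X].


Write X = Σ_{i=1}^{271} X_i, where X_i = 1_{π(i) > i}.
For each fixed i, π(i) is uniform over {1, …, 271} (marginal of a uniform permutation), so P[π(i) > i] = (n − i)/n. Summing: Σ_{i=1}^{271} (n − i)/n = (0 + 1 + … + 270)/271 = 271(271 − 1)/(2·271) = (271 − 1)/2.
Hence E[X] = Σ_{i=1}^{271} (271 − i)/271 = 135 ≈ 135.0000.

E[X] = 135 = 135.0000.


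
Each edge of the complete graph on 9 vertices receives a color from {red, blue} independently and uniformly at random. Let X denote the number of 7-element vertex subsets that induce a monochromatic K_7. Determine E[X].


Let X = Σ_S X_S over the C(9, 7) = 36 subsets S of size 7, where X_S = 1 if the K_7 on S is monochromatic.
For a fixed S, the K_7 on S has C(7, 2) = 21 edges. P[all 21 edges red] = (1/2)^21, and likewise for blue, so P[monochromatic] = 2·(1/2)^21 = 2^{1 − 21} = 1/1048576.
By linearity: E[X] = C(9, 7) · 2^{1 − 21} = 36 · 1/1048576 = 9/262144.
Numerically: E[X] ≈ 0.0000.

E[X] = C(9,7)·2^(1−C(7,2)) = 9/262144 ≈ 0.0000.


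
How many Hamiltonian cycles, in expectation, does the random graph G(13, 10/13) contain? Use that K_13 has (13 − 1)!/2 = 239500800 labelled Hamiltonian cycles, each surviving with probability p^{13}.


K_13 has (13 − 1)!/2 = 239500800 labelled Hamiltonian cycles.
For each such Hamiltonian cycle H, let X_H = 1 if all 13 edges of H are present in G. Then P[X_H = 1] = p^{13} = (10/13)^{13} = 10000000000000/302875106592253.
Summing the indicators: E[X] = Σ_H E[X_H] = 239500800 · p^{13} = 239500800 · 10000000000000/302875106592253 = 2395008000000000000000/302875106592253.
Numerically: E[X] ≈ 7.908e+06.

E[X] = 239500800 · (10/13)^{13} = 2395008000000000000000/302875106592253 ≈ 7.908e+06.


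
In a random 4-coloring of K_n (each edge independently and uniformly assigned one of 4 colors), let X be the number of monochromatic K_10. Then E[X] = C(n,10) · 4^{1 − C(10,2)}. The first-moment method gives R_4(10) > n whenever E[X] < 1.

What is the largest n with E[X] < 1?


We need C(n, 10) · 4^{1 − 45} < 1, i.e. C(n, 10) < 4^{45 − 1} = 309485009821345068724781056.
Check values of n near the boundary:
  n = 2017: C(2017, 10) = 300324964434452596180990448; 300324964434452596180990448 < 309485009821345068724781056? YES
  n = 2018: C(2018, 10) = 301820606687612220663963508; 301820606687612220663963508 < 309485009821345068724781056? YES
  n = 2019: C(2019, 10) = 303322949179835278009229628; 303322949179835278009229628 < 309485009821345068724781056? YES
  n = 2020: C(2020, 10) = 304832018578739931133653656; 304832018578739931133653656 < 309485009821345068724781056? YES
  n = 2021: C(2021, 10) = 306347841644770462864800616; 306347841644770462864800616 < 309485009821345068724781056? YES
  n = 2022: C(2022, 10) = 307870445231474093395937796; 307870445231474093395937796 < 309485009821345068724781056? YES
  n = 2023: C(2023, 10) = 309399856285778485315440716; 309399856285778485315440716 < 309485009821345068724781056? YES
  n = 2024: C(2024, 10) = 310936101848269937576192656; 310936101848269937576192656 < 309485009821345068724781056? NO
The largest n with C(n, 10) < 309485009821345068724781056 is n = 2023 (where E[X] = 77349964071444621328860179/77371252455336267181195264 ≈ 0.999725). Hence R_4(10) > 2023, i.e. R_4(10) ≥ 2024.

Largest n = 2023; hence R_4(10) > 2023.


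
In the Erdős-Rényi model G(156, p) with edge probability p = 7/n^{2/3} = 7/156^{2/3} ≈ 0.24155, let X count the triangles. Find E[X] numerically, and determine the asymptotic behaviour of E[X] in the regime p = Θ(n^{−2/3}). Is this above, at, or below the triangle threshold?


Number of potential triangles: C(156, 3) = 620620.
Each occurs with probability p³ ≈ (0.24155)³ ≈ 1.4094346e-02.
By linearity: E[X] = C(156, 3)·p³ ≈ 620620 · 1.4094346e-02 ≈ 8747.23291.
Since α = 2/3 < 1, p = c/n^{2/3} ≫ 1/n is above the triangle threshold p ~ 1/n. Asymptotically E[X] ~ (c³/6)·n^{3(1−α)} = (7³/6)·n^{1} → ∞; triangles are abundant w.h.p.

E[X] ≈ 8747.23291; in regime p = Θ(1/n^{2/3}) E[X] diverges (above the triangle threshold p ~ 1/n).


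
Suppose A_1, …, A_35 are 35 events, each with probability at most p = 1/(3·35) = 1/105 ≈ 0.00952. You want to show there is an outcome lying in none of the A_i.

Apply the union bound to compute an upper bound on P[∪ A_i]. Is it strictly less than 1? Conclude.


Union bound: P[∪_{i=1}^{35} A_i] ≤ Σ_i P[A_i] ≤ 35·p = 35·(1/105) = 1/3.
Numerically: 1/3 ≈ 0.33333.
Is 1/3 < 1? YES.
Since P[∪ A_i] ≤ 1/3 < 1, the complement has P[∩ A_i^c] ≥ 1 − 1/3 = 2/3 > 0, so some outcome avoids every A_i.

35·p = 1/3 ≈ 0.33333; existence CERTIFIED by the union bound.


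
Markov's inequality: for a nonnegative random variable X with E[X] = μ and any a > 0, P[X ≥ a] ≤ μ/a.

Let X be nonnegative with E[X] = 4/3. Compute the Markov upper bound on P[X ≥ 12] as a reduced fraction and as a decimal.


μ = E[X] = 4/3, a = 12.
Markov: P[X ≥ 12] ≤ μ/a = (4/3)/12 = 1/9.
Numerically: ≈ 0.1111.
(Since a = 12 > μ = 1.3333, the bound 1/9 is < 1 and informative.)

P[X ≥ 12] ≤ 1/9 ≈ 0.1111.


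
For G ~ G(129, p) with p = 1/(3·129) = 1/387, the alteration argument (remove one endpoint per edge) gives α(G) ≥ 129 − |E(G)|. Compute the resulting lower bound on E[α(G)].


E[|E(G)|] = C(129, 2)·p = 8256 · (1/387) = 64/3.
E[α(G)] ≥ n − E[|E(G)|] = 129 − 64/3 = 323/3.
Numerically: ≈ 107.666667.
(This is only a lower bound; the true E[α(G)] may be larger.)

E[α(G)] ≥ 323/3 ≈ 107.666667.


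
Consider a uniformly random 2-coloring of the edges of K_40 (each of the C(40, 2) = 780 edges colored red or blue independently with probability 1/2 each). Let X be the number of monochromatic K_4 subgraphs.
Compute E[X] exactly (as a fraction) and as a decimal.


Let X = Σ_S X_S over the C(40, 4) = 91390 subsets S of size 4, where X_S = 1 if the K_4 on S is monochromatic.
For a fixed S, the K_4 on S has C(4, 2) = 6 edges. P[all 6 edges red] = (1/2)^6, and likewise for blue, so P[monochromatic] = 2·(1/2)^6 = 2^{1 − 6} = 1/32.
Summing: E[X] = C(40, 4) · 2^{1 − 6} = 91390 · 1/32 = 45695/16.
Numerically: E[X] ≈ 2855.937500.

E[X] = C(40,4)·2^(1−C(4,2)) = 45695/16 ≈ 2855.937500.


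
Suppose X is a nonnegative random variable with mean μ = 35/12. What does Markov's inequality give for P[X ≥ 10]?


μ = E[X] = 35/12, a = 10.
Markov: P[X ≥ 10] ≤ μ/a = (35/12)/10 = 7/24.
Numerically: ≈ 0.2917.
(Since a = 10 > μ = 2.9167, the bound 7/24 is < 1 and informative.)

P[X ≥ 10] ≤ 7/24 ≈ 0.2917.


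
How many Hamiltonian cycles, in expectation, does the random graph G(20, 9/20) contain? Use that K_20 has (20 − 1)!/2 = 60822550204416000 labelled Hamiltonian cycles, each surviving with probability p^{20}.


K_20 has (20 − 1)!/2 = 60822550204416000 labelled Hamiltonian cycles.
For each such Hamiltonian cycle H, let X_H = 1 if all 20 edges of H are present in G. Then P[X_H = 1] = p^{20} = (9/20)^{20} = 12157665459056928801/104857600000000000000000000.
By linearity of expectation: E[X] = Σ_H E[X_H] = 60822550204416000 · p^{20} = 60822550204416000 · 12157665459056928801/104857600000000000000000000 = 180532279724605553545860280221/25600000000000000000.
Numerically: E[X] ≈ 7.05204e+09.

E[X] = 60822550204416000 · (9/20)^{20} = 180532279724605553545860280221/25600000000000000000 ≈ 7.05204e+09.


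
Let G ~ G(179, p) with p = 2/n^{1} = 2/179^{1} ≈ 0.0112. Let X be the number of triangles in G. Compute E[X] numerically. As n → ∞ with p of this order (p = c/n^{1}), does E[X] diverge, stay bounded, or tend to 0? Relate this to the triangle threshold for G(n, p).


Number of potential triangles: C(179, 3) = 939929.
Each occurs with probability p³ ≈ (0.0112)³ ≈ 1.39486e-06.
By linearity: E[X] = C(179, 3)·p³ ≈ 939929 · 1.39486e-06 ≈ 1.311.
Here α = 1, so p = 2/n is exactly at the triangle threshold p ~ 1/n. Asymptotically E[X] → c³/6 = 2³/6 = 4/3 ≈ 1.333, a bounded constant. In this regime the triangle count is asymptotically Poisson(c³/6).

E[X] ≈ 1.311; in regime p = Θ(1/n^{1}) E[X] stays bounded (at the triangle threshold p ~ 1/n).


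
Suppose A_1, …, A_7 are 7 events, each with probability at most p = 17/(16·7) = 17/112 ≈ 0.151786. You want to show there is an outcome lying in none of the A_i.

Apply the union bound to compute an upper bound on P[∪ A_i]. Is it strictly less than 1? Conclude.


Union bound: P[∪_{i=1}^{7} A_i] ≤ Σ_i P[A_i] ≤ 7·p = 7·(17/112) = 17/16.
Numerically: 17/16 ≈ 1.062500.
Is 17/16 < 1? NO.
Since the bound 17/16 is ≥ 1, the union bound is uninformative here; it does NOT by itself certify existence.

7·p = 17/16 ≈ 1.062500; existence NOT certified by the union bound.


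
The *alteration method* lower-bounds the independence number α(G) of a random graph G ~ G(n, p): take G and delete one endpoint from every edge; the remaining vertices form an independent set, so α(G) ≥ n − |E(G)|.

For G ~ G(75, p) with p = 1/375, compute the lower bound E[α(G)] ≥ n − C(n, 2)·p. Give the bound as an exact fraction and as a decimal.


E[|E(G)|] = C(75, 2)·p = 2775 · (1/375) = 37/5.
E[α(G)] ≥ n − E[|E(G)|] = 75 − 37/5 = 338/5.
Numerically: ≈ 67.600.
(This is only a lower bound; the true E[α(G)] may be larger.)

E[α(G)] ≥ 338/5 ≈ 67.600.


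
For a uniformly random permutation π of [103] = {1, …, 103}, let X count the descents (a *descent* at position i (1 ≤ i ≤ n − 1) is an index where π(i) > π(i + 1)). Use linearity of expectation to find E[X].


Write X = Σ X_I over i = 1, …, 102, with X_I the indicator of one descent.
There are 102 indicators.
For each fixed i, the pair (π(i), π(i+1)) is a uniformly random ordered pair of distinct values from {1, …, 103}; by symmetry P[π(i) > π(i+1)] = 1/2.
By linearity: E[X] = 102 · (1/2) = (103 − 1) · (1/2) = 51 ≈ 51.000000.

E[X] = 51 = 51.000000.


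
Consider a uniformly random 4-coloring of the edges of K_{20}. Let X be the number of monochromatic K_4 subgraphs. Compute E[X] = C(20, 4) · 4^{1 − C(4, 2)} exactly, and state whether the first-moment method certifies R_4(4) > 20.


E[X] = C(20, 4) · 4^{1 − 6} = 4845 · 4^{−5} = 4845/1024.
As a reduced fraction: E[X] = 4845/1024 ≈ 4.7314.
Is E[X] < 1? NO.
Since E[X] ≥ 1, the first-moment bound is inconclusive at n = 20; it does NOT by itself certify R_4(4) > 20.

E[X] = 4845/1024 ≈ 4.7314; E[X] ≥ 1; first-moment method inconclusive here.


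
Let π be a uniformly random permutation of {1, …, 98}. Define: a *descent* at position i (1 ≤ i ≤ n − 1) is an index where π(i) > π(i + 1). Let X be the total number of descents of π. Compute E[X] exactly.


Write X = Σ X_I over i = 1, …, 97, with X_I the indicator of one descent.
There are 97 indicators.
For each fixed i, the pair (π(i), π(i+1)) is a uniformly random ordered pair of distinct values from {1, …, 98}; by symmetry P[π(i) > π(i+1)] = 1/2.
By linearity: E[X] = 97 · (1/2) = (98 − 1) · (1/2) = 97/2 ≈ 48.500.

E[X] = 97/2 = 48.500.


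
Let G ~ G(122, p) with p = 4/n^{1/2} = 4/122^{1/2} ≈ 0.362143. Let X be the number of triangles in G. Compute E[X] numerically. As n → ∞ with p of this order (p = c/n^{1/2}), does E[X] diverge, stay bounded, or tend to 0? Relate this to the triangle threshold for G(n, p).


Number of potential triangles: C(122, 3) = 295240.
Each occurs with probability p³ ≈ (0.362143)³ ≈ 4.74941619e-02.
By linearity: E[X] = C(122, 3)·p³ ≈ 295240 · 4.74941619e-02 ≈ 14022.176347.
Since α = 1/2 < 1, p = c/n^{1/2} ≫ 1/n is above the triangle threshold p ~ 1/n. Asymptotically E[X] ~ (c³/6)·n^{3(1−α)} = (4³/6)·n^{1.5} → ∞; triangles are abundant w.h.p.

E[X] ≈ 14022.176347; in regime p = Θ(1/n^{1/2}) E[X] diverges (above the triangle threshold p ~ 1/n).


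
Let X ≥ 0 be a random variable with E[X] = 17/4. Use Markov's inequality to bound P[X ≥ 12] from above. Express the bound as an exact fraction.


μ = E[X] = 17/4, a = 12.
Markov: P[X ≥ 12] ≤ μ/a = (17/4)/12 = 17/48.
Numerically: ≈ 0.354167.
(Since a = 12 > μ = 4.250000, the bound 17/48 is < 1 and informative.)

P[X ≥ 12] ≤ 17/48 ≈ 0.354167.


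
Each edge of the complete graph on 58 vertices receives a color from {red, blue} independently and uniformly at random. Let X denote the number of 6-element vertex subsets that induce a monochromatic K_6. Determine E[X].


Let X = Σ_S X_S over the C(58, 6) = 40475358 subsets S of size 6, where X_S = 1 if the K_6 on S is monochromatic.
For a fixed S, the K_6 on S has C(6, 2) = 15 edges. P[all 15 edges red] = (1/2)^15, and likewise for blue, so P[monochromatic] = 2·(1/2)^15 = 2^{1 − 15} = 1/16384.
By linearity: E[X] = C(58, 6) · 2^{1 − 15} = 40475358 · 1/16384 = 20237679/8192.
Numerically: E[X] ≈ 2470.419800.

E[X] = C(58,6)·2^(1−C(6,2)) = 20237679/8192 ≈ 2470.419800.


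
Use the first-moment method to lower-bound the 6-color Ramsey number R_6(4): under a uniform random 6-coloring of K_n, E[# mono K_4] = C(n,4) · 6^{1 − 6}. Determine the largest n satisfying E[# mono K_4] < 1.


We need C(n, 4) · 6^{1 − 6} < 1, i.e. C(n, 4) < 6^{6 − 1} = 7776.
Check values of n near the boundary:
  n = 18: C(18, 4) = 3060; 3060 < 7776? YES
  n = 19: C(19, 4) = 3876; 3876 < 7776? YES
  n = 20: C(20, 4) = 4845; 4845 < 7776? YES
  n = 21: C(21, 4) = 5985; 5985 < 7776? YES
  n = 22: C(22, 4) = 7315; 7315 < 7776? YES
  n = 23: C(23, 4) = 8855; 8855 < 7776? NO
  n = 24: C(24, 4) = 10626; 10626 < 7776? NO
The largest n with C(n, 4) < 7776 is n = 22 (where E[X] = 7315/7776 ≈ 0.9407150). Hence R_6(4) > 22, i.e. R_6(4) ≥ 23.

Largest n = 22; hence R_6(4) > 22.


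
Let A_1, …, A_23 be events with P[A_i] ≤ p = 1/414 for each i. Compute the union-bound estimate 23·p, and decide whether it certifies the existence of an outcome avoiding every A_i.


Union bound: P[∪_{i=1}^{23} A_i] ≤ Σ_i P[A_i] ≤ 23·p = 23·(1/414) = 1/18.
Numerically: 1/18 ≈ 0.0556.
Is 1/18 < 1? YES.
Since P[∪ A_i] ≤ 1/18 < 1, the complement has P[∩ A_i^c] ≥ 1 − 1/18 = 17/18 > 0, so some outcome avoids every A_i.

23·p = 1/18 ≈ 0.0556; existence CERTIFIED by the union bound.


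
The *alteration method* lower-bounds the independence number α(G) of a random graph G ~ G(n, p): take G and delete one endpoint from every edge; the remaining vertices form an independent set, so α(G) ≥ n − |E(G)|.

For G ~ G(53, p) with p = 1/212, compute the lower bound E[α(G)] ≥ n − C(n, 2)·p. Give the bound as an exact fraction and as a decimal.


E[|E(G)|] = C(53, 2)·p = 1378 · (1/212) = 13/2.
E[α(G)] ≥ n − E[|E(G)|] = 53 − 13/2 = 93/2.
Numerically: ≈ 46.5000.
(This is only a lower bound; the true E[α(G)] may be larger.)

E[α(G)] ≥ 93/2 ≈ 46.5000.


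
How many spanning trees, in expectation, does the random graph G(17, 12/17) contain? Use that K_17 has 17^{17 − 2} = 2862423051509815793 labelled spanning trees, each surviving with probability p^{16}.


K_17 has 17^{17 − 2} = 2862423051509815793 labelled spanning trees.
For each such spanning tree H, let X_H = 1 if all 16 edges of H are present in G. Then P[X_H = 1] = p^{16} = (12/17)^{16} = 184884258895036416/48661191875666868481.
By linearity of expectation: E[X] = Σ_H E[X_H] = 2862423051509815793 · p^{16} = 2862423051509815793 · 184884258895036416/48661191875666868481 = 184884258895036416/17.
Numerically: E[X] ≈ 1.09e+16.

E[X] = 2862423051509815793 · (12/17)^{16} = 184884258895036416/17 ≈ 1.09e+16.


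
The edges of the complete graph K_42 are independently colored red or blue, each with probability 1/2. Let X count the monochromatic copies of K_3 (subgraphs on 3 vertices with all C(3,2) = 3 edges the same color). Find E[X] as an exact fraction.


Let X = Σ_S X_S over the C(42, 3) = 11480 subsets S of size 3, where X_S = 1 if the K_3 on S is monochromatic.
For a fixed S, the K_3 on S has C(3, 2) = 3 edges. P[all 3 edges red] = (1/2)^3, and likewise for blue, so P[monochromatic] = 2·(1/2)^3 = 2^{1 − 3} = 1/4.
By linearity: E[X] = C(42, 3) · 2^{1 − 3} = 11480 · 1/4 = 2870.
Numerically: E[X] ≈ 2870.000000.

E[X] = C(42,3)·2^(1−C(3,2)) = 2870 ≈ 2870.000000.


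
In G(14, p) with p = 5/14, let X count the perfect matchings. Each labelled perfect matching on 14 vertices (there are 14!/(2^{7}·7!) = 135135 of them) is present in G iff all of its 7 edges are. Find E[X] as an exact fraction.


K_14 has 14!/(2^{7}·7!) = 135135 labelled perfect matchings.
For each such perfect matching H, let X_H = 1 if all 7 edges of H are present in G. Then P[X_H = 1] = p^{7} = (5/14)^{7} = 78125/105413504.
By linearity of expectation: E[X] = Σ_H E[X_H] = 135135 · p^{7} = 135135 · 78125/105413504 = 1508203125/15059072.
Numerically: E[X] ≈ 100.15.

E[X] = 135135 · (5/14)^{7} = 1508203125/15059072 ≈ 100.15.


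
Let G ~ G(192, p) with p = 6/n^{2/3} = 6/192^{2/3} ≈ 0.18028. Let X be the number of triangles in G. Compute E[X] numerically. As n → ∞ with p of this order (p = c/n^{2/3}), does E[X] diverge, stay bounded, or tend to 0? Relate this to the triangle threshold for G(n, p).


Number of potential triangles: C(192, 3) = 1161280.
Each occurs with probability p³ ≈ (0.18028)³ ≈ 5.8593750e-03.
By linearity: E[X] = C(192, 3)·p³ ≈ 1161280 · 5.8593750e-03 ≈ 6804.37500.
Since α = 2/3 < 1, p = c/n^{2/3} ≫ 1/n is above the triangle threshold p ~ 1/n. Asymptotically E[X] ~ (c³/6)·n^{3(1−α)} = (6³/6)·n^{1} → ∞; triangles are abundant w.h.p.

E[X] ≈ 6804.37500; in regime p = Θ(1/n^{2/3}) E[X] diverges (above the triangle threshold p ~ 1/n).


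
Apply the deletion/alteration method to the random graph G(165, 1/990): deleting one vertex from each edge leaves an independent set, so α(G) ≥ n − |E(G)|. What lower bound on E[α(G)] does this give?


E[|E(G)|] = C(165, 2)·p = 13530 · (1/990) = 41/3.
E[α(G)] ≥ n − E[|E(G)|] = 165 − 41/3 = 454/3.
Numerically: ≈ 151.333333.
(This is only a lower bound; the true E[α(G)] may be larger.)

E[α(G)] ≥ 454/3 ≈ 151.333333.


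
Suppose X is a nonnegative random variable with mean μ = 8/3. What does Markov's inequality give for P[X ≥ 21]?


μ = E[X] = 8/3, a = 21.
Markov: P[X ≥ 21] ≤ μ/a = (8/3)/21 = 8/63.
Numerically: ≈ 0.126984.
(Since a = 21 > μ = 2.666667, the bound 8/63 is < 1 and informative.)

P[X ≥ 21] ≤ 8/63 ≈ 0.126984.


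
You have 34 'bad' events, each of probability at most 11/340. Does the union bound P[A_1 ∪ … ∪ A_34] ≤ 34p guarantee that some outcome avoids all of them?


Union bound: P[∪_{i=1}^{34} A_i] ≤ Σ_i P[A_i] ≤ 34·p = 34·(11/340) = 11/10.
Numerically: 11/10 ≈ 1.1000000.
Is 11/10 < 1? NO.
Since the bound 11/10 is ≥ 1, the union bound is uninformative here; it does NOT by itself certify existence.

34·p = 11/10 ≈ 1.1000000; existence NOT certified by the union bound.


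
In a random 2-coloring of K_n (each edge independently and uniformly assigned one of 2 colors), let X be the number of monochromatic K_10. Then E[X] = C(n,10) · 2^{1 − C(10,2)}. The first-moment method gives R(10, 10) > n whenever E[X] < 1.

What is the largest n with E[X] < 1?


We need C(n, 10) · 2^{1 − 45} < 1, i.e. C(n, 10) < 2^{45 − 1} = 17592186044416.
Check values of n near the boundary:
  n = 97: C(97, 10) = 12576469727536; 12576469727536 < 17592186044416? YES
  n = 98: C(98, 10) = 14005614014756; 14005614014756 < 17592186044416? YES
  n = 99: C(99, 10) = 15579278510796; 15579278510796 < 17592186044416? YES
  n = 100: C(100, 10) = 17310309456440; 17310309456440 < 17592186044416? YES
  n = 101: C(101, 10) = 19212541264840; 19212541264840 < 17592186044416? NO
  n = 102: C(102, 10) = 21300860967540; 21300860967540 < 17592186044416? NO
  n = 103: C(103, 10) = 23591276125340; 23591276125340 < 17592186044416? NO
The largest n with C(n, 10) < 17592186044416 is n = 100 (where E[X] = 2163788682055/2199023255552 ≈ 0.9840). Hence R(10, 10) > 100, i.e. R(10, 10) ≥ 101.

Largest n = 100; hence R(10, 10) > 100.


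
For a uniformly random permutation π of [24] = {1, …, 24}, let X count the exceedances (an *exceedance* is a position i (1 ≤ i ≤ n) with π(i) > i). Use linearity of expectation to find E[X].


Write X = Σ_{i=1}^{24} X_i, where X_i = 1_{π(i) > i}.
For each fixed i, π(i) is uniform over {1, …, 24} (marginal of a uniform permutation), so P[π(i) > i] = (n − i)/n. Summing: Σ_{i=1}^{24} (n − i)/n = (0 + 1 + … + 23)/24 = 24(24 − 1)/(2·24) = (24 − 1)/2.
Hence E[X] = Σ_{i=1}^{24} (24 − i)/24 = 23/2 ≈ 11.50000.

E[X] = 23/2 = 11.50000.


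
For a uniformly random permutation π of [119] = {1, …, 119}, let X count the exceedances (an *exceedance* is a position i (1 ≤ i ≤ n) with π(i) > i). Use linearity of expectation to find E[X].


Write X = Σ_{i=1}^{119} X_i, where X_i = 1_{π(i) > i}.
For each fixed i, π(i) is uniform over {1, …, 119} (marginal of a uniform permutation), so P[π(i) > i] = (n − i)/n. Summing: Σ_{i=1}^{119} (n − i)/n = (0 + 1 + … + 118)/119 = 119(119 − 1)/(2·119) = (119 − 1)/2.
Hence E[X] = Σ_{i=1}^{119} (119 − i)/119 = 59 ≈ 59.0000.

E[X] = 59 = 59.0000.


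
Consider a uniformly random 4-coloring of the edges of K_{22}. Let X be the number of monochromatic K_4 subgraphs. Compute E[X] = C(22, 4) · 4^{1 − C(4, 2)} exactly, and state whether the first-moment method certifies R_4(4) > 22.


E[X] = C(22, 4) · 4^{1 − 6} = 7315 · 4^{−5} = 7315/1024.
As a reduced fraction: E[X] = 7315/1024 ≈ 7.1435547.
Is E[X] < 1? NO.
Since E[X] ≥ 1, the first-moment bound is inconclusive at n = 22; it does NOT by itself certify R_4(4) > 22.

E[X] = 7315/1024 ≈ 7.1435547; E[X] ≥ 1; first-moment method inconclusive here.


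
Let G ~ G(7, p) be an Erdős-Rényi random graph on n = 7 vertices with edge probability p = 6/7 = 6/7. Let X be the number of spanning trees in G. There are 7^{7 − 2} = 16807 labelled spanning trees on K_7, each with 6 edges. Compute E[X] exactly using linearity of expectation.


K_7 has 7^{7 − 2} = 16807 labelled spanning trees.
For each such spanning tree H, let X_H = 1 if all 6 edges of H are present in G. Then P[X_H = 1] = p^{6} = (6/7)^{6} = 46656/117649.
By linearity: E[X] = Σ_H E[X_H] = 16807 · p^{6} = 16807 · 46656/117649 = 46656/7.
Numerically: E[X] ≈ 6665.14.

E[X] = 16807 · (6/7)^{6} = 46656/7 ≈ 6665.14.


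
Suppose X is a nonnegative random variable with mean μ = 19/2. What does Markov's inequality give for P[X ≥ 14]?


μ = E[X] = 19/2, a = 14.
Markov: P[X ≥ 14] ≤ μ/a = (19/2)/14 = 19/28.
Numerically: ≈ 0.679.
(Since a = 14 > μ = 9.500, the bound 19/28 is < 1 and informative.)

P[X ≥ 14] ≤ 19/28 ≈ 0.679.


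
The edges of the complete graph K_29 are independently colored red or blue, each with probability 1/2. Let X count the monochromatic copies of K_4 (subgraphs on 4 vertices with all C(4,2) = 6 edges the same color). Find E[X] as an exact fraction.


Let X = Σ_S X_S over the C(29, 4) = 23751 subsets S of size 4, where X_S = 1 if the K_4 on S is monochromatic.
For a fixed S, the K_4 on S has C(4, 2) = 6 edges. P[all 6 edges red] = (1/2)^6, and likewise for blue, so P[monochromatic] = 2·(1/2)^6 = 2^{1 − 6} = 1/32.
By linearity: E[X] = C(29, 4) · 2^{1 − 6} = 23751 · 1/32 = 23751/32.
Numerically: E[X] ≈ 742.2188.

E[X] = C(29,4)·2^(1−C(4,2)) = 23751/32 ≈ 742.2188.


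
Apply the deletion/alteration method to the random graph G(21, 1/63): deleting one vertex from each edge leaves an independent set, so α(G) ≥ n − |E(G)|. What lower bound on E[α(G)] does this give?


E[|E(G)|] = C(21, 2)·p = 210 · (1/63) = 10/3.
E[α(G)] ≥ n − E[|E(G)|] = 21 − 10/3 = 53/3.
Numerically: ≈ 17.66667.
(This is only a lower bound; the true E[α(G)] may be larger.)

E[α(G)] ≥ 53/3 ≈ 17.66667.
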